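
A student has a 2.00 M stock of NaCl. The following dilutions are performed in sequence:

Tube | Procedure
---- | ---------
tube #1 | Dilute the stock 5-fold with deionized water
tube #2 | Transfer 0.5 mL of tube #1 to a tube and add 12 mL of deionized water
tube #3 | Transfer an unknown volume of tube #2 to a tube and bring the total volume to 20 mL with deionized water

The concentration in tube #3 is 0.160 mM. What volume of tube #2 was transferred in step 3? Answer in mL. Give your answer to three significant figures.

0.200 mL

Step 1: 5-fold → factor 5
Step 2: 0.5 mL + 12 mL = 12.5 mL total → factor 12.5/0.5 = 25
Step 3: v brought to 20 mL → factor = 20 mL/v
Product of known-step factors = 125
Overall factor = 2.00 M / (0.160 mM) = 12500
Step-3 factor = 12500 / 125 = 100
v = 20 mL / 100 = 0.200 mL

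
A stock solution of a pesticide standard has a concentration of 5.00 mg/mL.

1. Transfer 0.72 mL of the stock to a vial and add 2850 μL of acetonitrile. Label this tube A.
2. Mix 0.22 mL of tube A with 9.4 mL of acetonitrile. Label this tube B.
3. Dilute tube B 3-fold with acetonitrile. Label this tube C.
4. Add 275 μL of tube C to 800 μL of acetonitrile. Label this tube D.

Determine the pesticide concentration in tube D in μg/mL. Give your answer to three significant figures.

Step 1: 0.72 mL + 2850 μL = 3.57 mL total → factor 3.57/0.72 = 4.9583
Step 2: 0.22 mL + 9.4 mL = 9.62 mL total → factor 9.62/0.22 = 43.727
Step 3: 3-fold → factor 3
Step 4: 275 μL + 800 μL = 1075 μL total → factor 1075/275 = 3.9091
Overall dilution factor = 4.9583 × 43.727 × 3 × 3.9091 = 2542.6
Final = 5.00 mg/mL / 2542.6 = 0.001966 mg/mL = 1.97 μg/mL

1.97 μg/mL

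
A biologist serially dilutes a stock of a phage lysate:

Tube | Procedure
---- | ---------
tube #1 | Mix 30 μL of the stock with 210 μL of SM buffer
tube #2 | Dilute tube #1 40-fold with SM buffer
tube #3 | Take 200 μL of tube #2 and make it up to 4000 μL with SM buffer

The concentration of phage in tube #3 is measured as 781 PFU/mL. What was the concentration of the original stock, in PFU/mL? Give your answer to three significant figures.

Step 1: 30 μL + 210 μL = 240 μL total → factor 240/30 = 8
Step 2: 40-fold → factor 40
Step 3: 200 μL brought to 4000 μL → factor 4000/200 = 20
Overall dilution factor = 8 × 40 × 20 = 6400
Stock = 781 PFU/mL × 6400 = 5.00 × 10^6 PFU/mL

5.00 × 10^6 PFU/mL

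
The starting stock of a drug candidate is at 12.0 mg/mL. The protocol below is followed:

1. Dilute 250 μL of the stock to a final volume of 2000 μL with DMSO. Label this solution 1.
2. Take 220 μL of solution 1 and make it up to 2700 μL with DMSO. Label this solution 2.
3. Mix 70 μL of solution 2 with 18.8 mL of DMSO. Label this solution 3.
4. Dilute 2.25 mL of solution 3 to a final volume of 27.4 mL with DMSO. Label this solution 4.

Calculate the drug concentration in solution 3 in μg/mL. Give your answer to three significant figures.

0.453 μg/mL

Step 1: 250 μL brought to 2000 μL → factor 2000/250 = 8
Step 2: 220 μL brought to 2700 μL → factor 2700/220 = 12.273
Step 3: 70 μL + 18.8 mL = 18870 μL total → factor 18870/70 = 269.57
Dilution factor through solution 3 = 8 × 12.273 × 269.57 = 26467
[solution 3] = 12.0 mg/mL / 26467 = 0.0004534 mg/mL = 0.453 μg/mL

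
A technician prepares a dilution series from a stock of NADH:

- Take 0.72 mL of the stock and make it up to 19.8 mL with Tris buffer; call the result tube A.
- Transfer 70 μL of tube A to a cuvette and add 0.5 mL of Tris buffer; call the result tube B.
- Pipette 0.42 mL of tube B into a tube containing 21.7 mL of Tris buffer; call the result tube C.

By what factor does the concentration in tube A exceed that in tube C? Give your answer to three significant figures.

429

Step 1: 0.72 mL brought to 19.8 mL → factor 19.8/0.72 = 27.5
Step 2: 70 μL + 0.5 mL = 570 μL total → factor 570/70 = 8.1429
Step 3: 0.42 mL + 21.7 mL = 22.12 mL total → factor 22.12/0.42 = 52.667
Dilution factor to tube A = 27.5; to tube C = 11794
[tube A]/[tube C] = (factor to tube C)/(factor to tube A) = 11794/27.5 = 429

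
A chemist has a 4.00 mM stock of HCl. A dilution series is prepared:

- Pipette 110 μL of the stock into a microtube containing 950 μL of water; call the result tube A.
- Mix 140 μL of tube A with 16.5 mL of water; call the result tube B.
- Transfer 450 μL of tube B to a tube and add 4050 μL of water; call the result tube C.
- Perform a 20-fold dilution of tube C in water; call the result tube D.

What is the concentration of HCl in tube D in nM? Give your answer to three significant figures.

17.5 nM

Step 1: 110 μL + 950 μL = 1060 μL total → factor 1060/110 = 9.6364
Step 2: 140 μL + 16.5 mL = 16640 μL total → factor 16640/140 = 118.86
Step 3: 450 μL + 4050 μL = 4500 μL total → factor 4500/450 = 10
Step 4: 20-fold → factor 20
Overall dilution factor = 9.6364 × 118.86 × 10 × 20 = 2.2907 × 10^5
Final = 4.00 mM / 2.2907 × 10^5 = 1.746 × 10^-5 mM = 17.5 nM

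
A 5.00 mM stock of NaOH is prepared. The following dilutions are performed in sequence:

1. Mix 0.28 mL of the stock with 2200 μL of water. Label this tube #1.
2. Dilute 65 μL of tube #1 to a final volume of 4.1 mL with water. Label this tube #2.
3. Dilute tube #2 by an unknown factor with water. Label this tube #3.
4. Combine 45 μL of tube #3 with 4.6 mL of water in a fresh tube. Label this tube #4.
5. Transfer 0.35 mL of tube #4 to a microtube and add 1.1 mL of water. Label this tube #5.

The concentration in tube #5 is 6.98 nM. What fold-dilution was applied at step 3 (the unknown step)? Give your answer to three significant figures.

Step 1: 0.28 mL + 2200 μL = 2.48 mL total → factor 2.48/0.28 = 8.8571
Step 2: 65 μL brought to 4.1 mL → factor 4100/65 = 63.077
Step 3: unknown factor x
Step 4: 45 μL + 4.6 mL = 4645 μL total → factor 4645/45 = 103.22
Step 5: 0.35 mL + 1.1 mL = 1.45 mL total → factor 1.45/0.35 = 4.1429
Product of known-step factors = 2.3891 × 10^5
Overall factor = 5.00 mM / (6.98 nM) = 7.1633 × 10^5
x = 7.1633 × 10^5 / 2.3891 × 10^5 = 3.00

3.00-fold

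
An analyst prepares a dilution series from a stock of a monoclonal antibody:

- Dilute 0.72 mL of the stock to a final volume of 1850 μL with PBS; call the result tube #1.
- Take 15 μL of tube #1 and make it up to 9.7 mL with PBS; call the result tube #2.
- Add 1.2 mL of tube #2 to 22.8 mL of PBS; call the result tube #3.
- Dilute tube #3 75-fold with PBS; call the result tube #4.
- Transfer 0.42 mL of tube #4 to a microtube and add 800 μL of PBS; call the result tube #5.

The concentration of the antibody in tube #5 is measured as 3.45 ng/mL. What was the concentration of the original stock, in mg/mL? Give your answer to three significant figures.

25.0 mg/mL

Step 1: 0.72 mL brought to 1850 μL → factor 1.85/0.72 = 2.5694
Step 2: 15 μL brought to 9.7 mL → factor 9700/15 = 646.67
Step 3: 1.2 mL + 22.8 mL = 24 mL total → factor 24/1.2 = 20
Step 4: 75-fold → factor 75
Step 5: 0.42 mL + 800 μL = 1.22 mL total → factor 1.22/0.42 = 2.9048
Overall dilution factor = 2.5694 × 646.67 × 20 × 75 × 2.9048 = 7.2397 × 10^6
Stock = 3.45 ng/mL × 7.2397 × 10^6 = 2.498 × 10^7 ng/mL = 25.0 mg/mL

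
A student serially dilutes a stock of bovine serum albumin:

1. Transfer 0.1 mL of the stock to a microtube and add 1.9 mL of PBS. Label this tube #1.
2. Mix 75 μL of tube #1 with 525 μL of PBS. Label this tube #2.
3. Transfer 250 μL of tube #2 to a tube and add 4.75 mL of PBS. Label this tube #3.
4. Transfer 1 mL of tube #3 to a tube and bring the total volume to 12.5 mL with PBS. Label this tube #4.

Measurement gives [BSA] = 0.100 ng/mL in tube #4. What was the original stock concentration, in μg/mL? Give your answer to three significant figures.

Step 1: 0.1 mL + 1.9 mL = 2 mL total → factor 2/0.1 = 20
Step 2: 75 μL + 525 μL = 600 μL total → factor 600/75 = 8
Step 3: 250 μL + 4.75 mL = 5000 μL total → factor 5000/250 = 20
Step 4: 1 mL brought to 12.5 mL → factor 12.5/1 = 12.5
Overall dilution factor = 20 × 8 × 20 × 12.5 = 40000
Stock = 0.100 ng/mL × 40000 = 4000 ng/mL = 4.00 μg/mL

4.00 μg/mL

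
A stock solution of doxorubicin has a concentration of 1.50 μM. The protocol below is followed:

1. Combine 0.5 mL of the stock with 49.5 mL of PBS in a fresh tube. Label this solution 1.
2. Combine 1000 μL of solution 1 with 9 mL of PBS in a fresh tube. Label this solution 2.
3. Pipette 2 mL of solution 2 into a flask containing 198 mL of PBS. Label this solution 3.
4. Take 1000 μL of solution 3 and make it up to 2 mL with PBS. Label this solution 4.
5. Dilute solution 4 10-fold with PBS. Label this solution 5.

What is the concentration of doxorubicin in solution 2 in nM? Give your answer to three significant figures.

1.50 nM

Step 1: 0.5 mL + 49.5 mL = 50 mL total → factor 50/0.5 = 100
Step 2: 1000 μL + 9 mL = 10000 μL total → factor 10000/1000 = 10
Dilution factor through solution 2 = 100 × 10 = 1000
[solution 2] = 1.50 μM / 1000 = 0.001500 μM = 1.50 nM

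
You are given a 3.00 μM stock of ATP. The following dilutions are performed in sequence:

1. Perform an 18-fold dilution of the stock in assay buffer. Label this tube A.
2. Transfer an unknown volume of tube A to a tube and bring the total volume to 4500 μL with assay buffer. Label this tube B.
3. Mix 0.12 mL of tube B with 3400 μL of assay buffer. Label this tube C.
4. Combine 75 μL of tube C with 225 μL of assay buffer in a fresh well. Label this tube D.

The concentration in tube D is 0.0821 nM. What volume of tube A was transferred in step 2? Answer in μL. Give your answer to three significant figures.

Step 1: 18-fold → factor 18
Step 2: v brought to 4500 μL → factor = 4500 μL/v
Step 3: 0.12 mL + 3400 μL = 3.52 mL total → factor 3.52/0.12 = 29.333
Step 4: 75 μL + 225 μL = 300 μL total → factor 300/75 = 4
Product of known-step factors = 2112
Overall factor = 3.00 μM / (0.0821 nM) = 36541
Step-2 factor = 36541 / 2112 = 17.302
v = 4500 μL / 17.302 = 260 μL

260 μL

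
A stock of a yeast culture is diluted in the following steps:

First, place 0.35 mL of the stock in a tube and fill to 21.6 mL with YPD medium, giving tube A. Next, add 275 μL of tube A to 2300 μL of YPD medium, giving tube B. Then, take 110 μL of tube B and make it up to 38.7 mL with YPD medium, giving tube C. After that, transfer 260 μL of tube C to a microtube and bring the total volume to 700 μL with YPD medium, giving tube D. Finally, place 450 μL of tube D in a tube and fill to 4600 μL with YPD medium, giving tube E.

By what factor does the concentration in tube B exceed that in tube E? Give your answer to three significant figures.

9.68 × 10^3

Step 1: 0.35 mL brought to 21.6 mL → factor 21.6/0.35 = 61.714
Step 2: 275 μL + 2300 μL = 2575 μL total → factor 2575/275 = 9.3636
Step 3: 110 μL brought to 38.7 mL → factor 38700/110 = 351.82
Step 4: 260 μL brought to 700 μL → factor 700/260 = 2.6923
Step 5: 450 μL brought to 4600 μL → factor 4600/450 = 10.222
Dilution factor to tube B = 577.87; to tube E = 5.5952 × 10^6
[tube B]/[tube E] = (factor to tube E)/(factor to tube B) = 5.5952 × 10^6/577.87 = 9.68 × 10^3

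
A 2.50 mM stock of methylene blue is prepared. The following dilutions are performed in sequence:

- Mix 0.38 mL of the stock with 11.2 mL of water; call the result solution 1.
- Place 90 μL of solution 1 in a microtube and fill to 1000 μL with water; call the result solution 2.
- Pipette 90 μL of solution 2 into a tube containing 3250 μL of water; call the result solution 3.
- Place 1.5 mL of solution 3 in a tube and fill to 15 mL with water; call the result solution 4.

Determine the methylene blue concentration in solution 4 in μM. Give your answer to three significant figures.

Step 1: 0.38 mL + 11.2 mL = 11.58 mL total → factor 11.58/0.38 = 30.474
Step 2: 90 μL brought to 1000 μL → factor 1000/90 = 11.111
Step 3: 90 μL + 3250 μL = 3340 μL total → factor 3340/90 = 37.111
Step 4: 1.5 mL brought to 15 mL → factor 15/1.5 = 10
Overall dilution factor = 30.474 × 11.111 × 37.111 × 10 = 1.2566 × 10^5
Final = 2.50 mM / 1.2566 × 10^5 = 1.990 × 10^-5 mM = 0.0199 μM

0.0199 μM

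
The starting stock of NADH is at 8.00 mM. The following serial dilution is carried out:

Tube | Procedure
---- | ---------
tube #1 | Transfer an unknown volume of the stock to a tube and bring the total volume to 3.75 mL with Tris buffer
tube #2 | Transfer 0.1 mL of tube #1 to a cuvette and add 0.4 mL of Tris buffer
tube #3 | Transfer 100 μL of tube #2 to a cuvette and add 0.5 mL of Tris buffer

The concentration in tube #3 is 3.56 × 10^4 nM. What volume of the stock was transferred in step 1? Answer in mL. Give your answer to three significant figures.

Step 1: v brought to 3.75 mL → factor = 3.75 mL/v
Step 2: 0.1 mL + 0.4 mL = 0.5 mL total → factor 0.5/0.1 = 5
Step 3: 100 μL + 0.5 mL = 600 μL total → factor 600/100 = 6
Product of known-step factors = 30
Overall factor = 8.00 mM / (3.56 × 10^4 nM) = 224.72
Step-1 factor = 224.72 / 30 = 7.4906
v = 3.75 mL / 7.4906 = 0.501 mL

0.501 mL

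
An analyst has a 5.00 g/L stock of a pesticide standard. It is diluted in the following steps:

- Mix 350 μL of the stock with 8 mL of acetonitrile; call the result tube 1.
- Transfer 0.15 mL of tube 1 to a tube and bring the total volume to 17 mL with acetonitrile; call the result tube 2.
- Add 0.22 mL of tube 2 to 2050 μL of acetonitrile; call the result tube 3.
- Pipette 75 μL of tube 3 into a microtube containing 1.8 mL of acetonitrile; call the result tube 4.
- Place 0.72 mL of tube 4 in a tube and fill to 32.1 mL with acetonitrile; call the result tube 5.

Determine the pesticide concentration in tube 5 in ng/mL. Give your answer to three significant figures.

Step 1: 350 μL + 8 mL = 8350 μL total → factor 8350/350 = 23.857
Step 2: 0.15 mL brought to 17 mL → factor 17/0.15 = 113.33
Step 3: 0.22 mL + 2050 μL = 2.27 mL total → factor 2.27/0.22 = 10.318
Step 4: 75 μL + 1.8 mL = 1875 μL total → factor 1875/75 = 25
Step 5: 0.72 mL brought to 32.1 mL → factor 32.1/0.72 = 44.583
Overall dilution factor = 23.857 × 113.33 × 10.318 × 25 × 44.583 = 3.1095 × 10^7
Final = 5.00 g/L / 3.1095 × 10^7 = 1.608 × 10^-7 g/L = 0.161 ng/mL

0.161 ng/mL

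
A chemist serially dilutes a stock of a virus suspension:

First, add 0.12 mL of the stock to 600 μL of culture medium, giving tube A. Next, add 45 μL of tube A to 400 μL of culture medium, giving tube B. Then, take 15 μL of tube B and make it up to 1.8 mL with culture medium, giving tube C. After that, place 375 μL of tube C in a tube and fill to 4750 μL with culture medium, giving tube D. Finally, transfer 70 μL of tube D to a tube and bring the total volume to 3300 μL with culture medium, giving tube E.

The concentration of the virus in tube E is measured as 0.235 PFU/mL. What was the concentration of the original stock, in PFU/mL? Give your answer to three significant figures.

9.99 × 10^5 PFU/mL

Step 1: 0.12 mL + 600 μL = 0.72 mL total → factor 0.72/0.12 = 6
Step 2: 45 μL + 400 μL = 445 μL total → factor 445/45 = 9.8889
Step 3: 15 μL brought to 1.8 mL → factor 1800/15 = 120
Step 4: 375 μL brought to 4750 μL → factor 4750/375 = 12.667
Step 5: 70 μL brought to 3300 μL → factor 3300/70 = 47.143
Overall dilution factor = 6 × 9.8889 × 120 × 12.667 × 47.143 = 4.2517 × 10^6
Stock = 0.235 PFU/mL × 4.2517 × 10^6 = 9.99 × 10^5 PFU/mL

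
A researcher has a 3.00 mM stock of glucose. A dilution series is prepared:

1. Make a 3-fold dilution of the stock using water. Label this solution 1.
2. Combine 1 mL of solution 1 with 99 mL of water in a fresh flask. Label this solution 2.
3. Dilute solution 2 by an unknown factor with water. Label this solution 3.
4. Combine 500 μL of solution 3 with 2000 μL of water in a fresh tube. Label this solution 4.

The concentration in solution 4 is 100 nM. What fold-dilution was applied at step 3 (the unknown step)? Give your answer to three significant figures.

20.0-fold

Step 1: 3-fold → factor 3
Step 2: 1 mL + 99 mL = 100 mL total → factor 100/1 = 100
Step 3: unknown factor x
Step 4: 500 μL + 2000 μL = 2500 μL total → factor 2500/500 = 5
Product of known-step factors = 1500
Overall factor = 3.00 mM / (100 nM) = 30000
x = 30000 / 1500 = 20.0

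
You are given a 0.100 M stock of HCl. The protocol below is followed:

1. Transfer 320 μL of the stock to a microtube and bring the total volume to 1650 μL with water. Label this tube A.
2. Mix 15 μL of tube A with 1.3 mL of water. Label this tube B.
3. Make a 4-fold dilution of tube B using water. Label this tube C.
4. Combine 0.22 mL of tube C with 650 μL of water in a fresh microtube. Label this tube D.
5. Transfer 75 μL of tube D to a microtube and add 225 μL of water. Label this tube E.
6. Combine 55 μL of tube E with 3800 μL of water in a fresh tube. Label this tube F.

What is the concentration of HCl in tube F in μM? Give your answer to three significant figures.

0.0499 μM

Step 1: 320 μL brought to 1650 μL → factor 1650/320 = 5.1562
Step 2: 15 μL + 1.3 mL = 1315 μL total → factor 1315/15 = 87.667
Step 3: 4-fold → factor 4
Step 4: 0.22 mL + 650 μL = 0.87 mL total → factor 0.87/0.22 = 3.9545
Step 5: 75 μL + 225 μL = 300 μL total → factor 300/75 = 4
Step 6: 55 μL + 3800 μL = 3855 μL total → factor 3855/55 = 70.091
Dilution factor through tube F = 5.1562 × 87.667 × 4 × 3.9545 × 4 × 70.091 = 2.0047 × 10^6
[tube F] = 0.100 M / 2.0047 × 10^6 = 4.988 × 10^-8 M = 0.0499 μM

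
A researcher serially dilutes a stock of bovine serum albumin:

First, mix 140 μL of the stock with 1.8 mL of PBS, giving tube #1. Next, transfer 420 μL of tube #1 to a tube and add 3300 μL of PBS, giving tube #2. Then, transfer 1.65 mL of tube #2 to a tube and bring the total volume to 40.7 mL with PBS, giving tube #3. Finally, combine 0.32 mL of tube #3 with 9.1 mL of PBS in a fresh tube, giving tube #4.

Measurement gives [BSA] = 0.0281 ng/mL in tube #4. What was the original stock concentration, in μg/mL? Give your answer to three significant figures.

2.50 μg/mL

Step 1: 140 μL + 1.8 mL = 1940 μL total → factor 1940/140 = 13.857
Step 2: 420 μL + 3300 μL = 3720 μL total → factor 3720/420 = 8.8571
Step 3: 1.65 mL brought to 40.7 mL → factor 40.7/1.65 = 24.667
Step 4: 0.32 mL + 9.1 mL = 9.42 mL total → factor 9.42/0.32 = 29.438
Overall dilution factor = 13.857 × 8.8571 × 24.667 × 29.438 = 89121
Stock = 0.0281 ng/mL × 89121 = 2504 ng/mL = 2.50 μg/mL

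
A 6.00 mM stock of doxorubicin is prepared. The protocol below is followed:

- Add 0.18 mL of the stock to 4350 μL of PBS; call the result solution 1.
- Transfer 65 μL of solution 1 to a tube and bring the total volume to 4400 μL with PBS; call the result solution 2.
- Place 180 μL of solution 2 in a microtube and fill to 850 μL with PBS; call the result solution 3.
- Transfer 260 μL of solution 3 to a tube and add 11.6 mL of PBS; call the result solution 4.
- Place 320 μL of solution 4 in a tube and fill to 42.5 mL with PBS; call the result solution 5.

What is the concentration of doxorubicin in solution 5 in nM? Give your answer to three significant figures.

Step 1: 0.18 mL + 4350 μL = 4.53 mL total → factor 4.53/0.18 = 25.167
Step 2: 65 μL brought to 4400 μL → factor 4400/65 = 67.692
Step 3: 180 μL brought to 850 μL → factor 850/180 = 4.7222
Step 4: 260 μL + 11.6 mL = 11860 μL total → factor 11860/260 = 45.615
Step 5: 320 μL brought to 42.5 mL → factor 42500/320 = 132.81
Overall dilution factor = 25.167 × 67.692 × 4.7222 × 45.615 × 132.81 = 4.8737 × 10^7
Final = 6.00 mM / 4.8737 × 10^7 = 1.231 × 10^-7 mM = 0.123 nM

0.123 nM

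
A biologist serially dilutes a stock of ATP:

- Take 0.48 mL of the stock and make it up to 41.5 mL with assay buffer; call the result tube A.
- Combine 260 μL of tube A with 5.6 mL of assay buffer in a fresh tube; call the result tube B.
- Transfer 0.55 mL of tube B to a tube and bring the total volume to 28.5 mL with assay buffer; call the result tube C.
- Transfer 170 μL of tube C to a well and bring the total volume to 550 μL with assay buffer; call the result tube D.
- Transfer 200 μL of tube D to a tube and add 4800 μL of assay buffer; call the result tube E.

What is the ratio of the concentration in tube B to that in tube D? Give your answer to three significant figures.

168

Step 1: 0.48 mL brought to 41.5 mL → factor 41.5/0.48 = 86.458
Step 2: 260 μL + 5.6 mL = 5860 μL total → factor 5860/260 = 22.538
Step 3: 0.55 mL brought to 28.5 mL → factor 28.5/0.55 = 51.818
Step 4: 170 μL brought to 550 μL → factor 550/170 = 3.2353
Dilution factor to tube B = 1948.6; to tube D = 3.2668 × 10^5
[tube B]/[tube D] = (factor to tube D)/(factor to tube B) = 3.2668 × 10^5/1948.6 = 168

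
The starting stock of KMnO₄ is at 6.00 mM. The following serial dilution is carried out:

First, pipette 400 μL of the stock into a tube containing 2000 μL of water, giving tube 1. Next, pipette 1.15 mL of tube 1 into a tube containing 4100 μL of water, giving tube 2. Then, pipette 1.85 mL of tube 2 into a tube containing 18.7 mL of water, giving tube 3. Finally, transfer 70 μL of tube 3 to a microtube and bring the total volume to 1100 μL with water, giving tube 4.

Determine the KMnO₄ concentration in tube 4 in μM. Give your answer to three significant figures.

1.25 μM

Step 1: 400 μL + 2000 μL = 2400 μL total → factor 2400/400 = 6
Step 2: 1.15 mL + 4100 μL = 5.25 mL total → factor 5.25/1.15 = 4.5652
Step 3: 1.85 mL + 18.7 mL = 20.55 mL total → factor 20.55/1.85 = 11.108
Step 4: 70 μL brought to 1100 μL → factor 1100/70 = 15.714
Overall dilution factor = 6 × 4.5652 × 11.108 × 15.714 = 4781.3
Final = 6.00 mM / 4781.3 = 0.001255 mM = 1.25 μM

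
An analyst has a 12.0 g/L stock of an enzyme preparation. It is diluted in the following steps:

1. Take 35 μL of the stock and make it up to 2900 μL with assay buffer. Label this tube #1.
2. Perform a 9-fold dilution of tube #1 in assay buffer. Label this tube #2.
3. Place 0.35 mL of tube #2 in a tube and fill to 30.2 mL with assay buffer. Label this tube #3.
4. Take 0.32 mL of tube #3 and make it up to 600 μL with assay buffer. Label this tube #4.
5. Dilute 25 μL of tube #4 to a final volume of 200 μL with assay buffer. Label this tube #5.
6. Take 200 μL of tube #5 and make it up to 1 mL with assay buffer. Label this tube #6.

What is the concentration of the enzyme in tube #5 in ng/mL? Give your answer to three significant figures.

Step 1: 35 μL brought to 2900 μL → factor 2900/35 = 82.857
Step 2: 9-fold → factor 9
Step 3: 0.35 mL brought to 30.2 mL → factor 30.2/0.35 = 86.286
Step 4: 0.32 mL brought to 600 μL → factor 0.6/0.32 = 1.875
Step 5: 25 μL brought to 200 μL → factor 200/25 = 8
Dilution factor through tube #5 = 82.857 × 9 × 86.286 × 1.875 × 8 = 9.6517 × 10^5
[tube #5] = 12.0 g/L / 9.6517 × 10^5 = 1.243 × 10^-5 g/L = 12.4 ng/mL

12.4 ng/mL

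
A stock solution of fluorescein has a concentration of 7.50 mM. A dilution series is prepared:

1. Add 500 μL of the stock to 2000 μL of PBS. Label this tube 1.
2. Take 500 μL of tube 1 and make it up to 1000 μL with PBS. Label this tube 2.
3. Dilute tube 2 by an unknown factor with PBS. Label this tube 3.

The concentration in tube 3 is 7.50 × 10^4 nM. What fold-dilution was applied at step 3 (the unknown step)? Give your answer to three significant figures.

10.0-fold

Step 1: 500 μL + 2000 μL = 2500 μL total → factor 2500/500 = 5
Step 2: 500 μL brought to 1000 μL → factor 1000/500 = 2
Step 3: unknown factor x
Product of known-step factors = 10
Overall factor = 7.50 mM / (7.50 × 10^4 nM) = 100
x = 100 / 10 = 10.0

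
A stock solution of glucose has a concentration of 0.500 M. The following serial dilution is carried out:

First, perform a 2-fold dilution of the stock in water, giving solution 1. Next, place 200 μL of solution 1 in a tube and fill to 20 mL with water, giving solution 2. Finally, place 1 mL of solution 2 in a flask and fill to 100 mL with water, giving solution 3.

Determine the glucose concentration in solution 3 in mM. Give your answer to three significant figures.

0.0250 mM

Step 1: 2-fold → factor 2
Step 2: 200 μL brought to 20 mL → factor 20000/200 = 100
Step 3: 1 mL brought to 100 mL → factor 100/1 = 100
Overall dilution factor = 2 × 100 × 100 = 20000
Final = 0.500 M / 20000 = 2.500 × 10^-5 M = 0.0250 mM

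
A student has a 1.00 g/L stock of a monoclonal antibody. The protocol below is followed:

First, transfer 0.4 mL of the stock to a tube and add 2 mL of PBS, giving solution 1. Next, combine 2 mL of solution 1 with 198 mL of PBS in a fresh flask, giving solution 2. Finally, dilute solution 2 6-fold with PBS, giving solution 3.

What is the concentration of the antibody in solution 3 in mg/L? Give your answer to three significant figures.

Step 1: 0.4 mL + 2 mL = 2.4 mL total → factor 2.4/0.4 = 6
Step 2: 2 mL + 198 mL = 200 mL total → factor 200/2 = 100
Step 3: 6-fold → factor 6
Overall dilution factor = 6 × 100 × 6 = 3600
Final = 1.00 g/L / 3600 = 0.0002778 g/L = 0.278 mg/L

0.278 mg/L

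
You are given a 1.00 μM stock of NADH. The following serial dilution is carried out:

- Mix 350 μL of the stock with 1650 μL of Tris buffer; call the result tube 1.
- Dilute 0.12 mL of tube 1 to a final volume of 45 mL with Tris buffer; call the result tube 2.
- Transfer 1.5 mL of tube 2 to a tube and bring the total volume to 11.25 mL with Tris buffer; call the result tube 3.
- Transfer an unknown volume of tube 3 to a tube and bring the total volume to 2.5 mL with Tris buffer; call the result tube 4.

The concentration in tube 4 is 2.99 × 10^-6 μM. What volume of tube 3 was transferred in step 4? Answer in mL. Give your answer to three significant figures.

0.120 mL

Step 1: 350 μL + 1650 μL = 2000 μL total → factor 2000/350 = 5.7143
Step 2: 0.12 mL brought to 45 mL → factor 45/0.12 = 375
Step 3: 1.5 mL brought to 11.25 mL → factor 11.25/1.5 = 7.5
Step 4: v brought to 2.5 mL → factor = 2.5 mL/v
Product of known-step factors = 16071
Overall factor = 1.00 μM / (2.99 × 10^-6 μM) = 3.3445 × 10^5
Step-4 factor = 3.3445 × 10^5 / 16071 = 20.81
v = 2.5 mL / 20.81 = 0.120 mL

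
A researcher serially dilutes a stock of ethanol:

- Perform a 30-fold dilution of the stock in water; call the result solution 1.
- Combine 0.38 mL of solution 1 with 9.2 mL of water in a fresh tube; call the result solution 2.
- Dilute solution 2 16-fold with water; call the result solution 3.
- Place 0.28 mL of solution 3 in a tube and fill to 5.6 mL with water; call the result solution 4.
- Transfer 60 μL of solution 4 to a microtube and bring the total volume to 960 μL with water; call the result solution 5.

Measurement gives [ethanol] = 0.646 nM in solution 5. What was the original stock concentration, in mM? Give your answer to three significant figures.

Step 1: 30-fold → factor 30
Step 2: 0.38 mL + 9.2 mL = 9.58 mL total → factor 9.58/0.38 = 25.211
Step 3: 16-fold → factor 16
Step 4: 0.28 mL brought to 5.6 mL → factor 5.6/0.28 = 20
Step 5: 60 μL brought to 960 μL → factor 960/60 = 16
Overall dilution factor = 30 × 25.211 × 16 × 20 × 16 = 3.8723 × 10^6
Stock = 0.646 nM × 3.8723 × 10^6 = 2.502 × 10^6 nM = 2.50 mM

2.50 mM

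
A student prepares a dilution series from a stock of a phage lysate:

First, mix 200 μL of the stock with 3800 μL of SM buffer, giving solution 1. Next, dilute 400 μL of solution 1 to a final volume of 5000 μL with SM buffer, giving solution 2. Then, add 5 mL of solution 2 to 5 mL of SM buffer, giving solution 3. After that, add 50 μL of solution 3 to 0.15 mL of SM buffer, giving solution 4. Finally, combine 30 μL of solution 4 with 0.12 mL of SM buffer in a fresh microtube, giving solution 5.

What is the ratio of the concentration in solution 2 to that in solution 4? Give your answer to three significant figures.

Step 1: 200 μL + 3800 μL = 4000 μL total → factor 4000/200 = 20
Step 2: 400 μL brought to 5000 μL → factor 5000/400 = 12.5
Step 3: 5 mL + 5 mL = 10 mL total → factor 10/5 = 2
Step 4: 50 μL + 0.15 mL = 200 μL total → factor 200/50 = 4
Dilution factor to solution 2 = 250; to solution 4 = 2000
[solution 2]/[solution 4] = (factor to solution 4)/(factor to solution 2) = 2000/250 = 8.00

8.00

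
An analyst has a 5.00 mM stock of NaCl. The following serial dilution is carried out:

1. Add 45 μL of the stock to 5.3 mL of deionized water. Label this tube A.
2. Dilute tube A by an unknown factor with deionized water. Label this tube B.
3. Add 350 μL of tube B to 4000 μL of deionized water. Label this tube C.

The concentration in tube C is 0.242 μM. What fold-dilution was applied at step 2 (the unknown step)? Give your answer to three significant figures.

14.0-fold

Step 1: 45 μL + 5.3 mL = 5345 μL total → factor 5345/45 = 118.78
Step 2: unknown factor x
Step 3: 350 μL + 4000 μL = 4350 μL total → factor 4350/350 = 12.429
Product of known-step factors = 1476.2
Overall factor = 5.00 mM / (0.242 μM) = 20661
x = 20661 / 1476.2 = 14.0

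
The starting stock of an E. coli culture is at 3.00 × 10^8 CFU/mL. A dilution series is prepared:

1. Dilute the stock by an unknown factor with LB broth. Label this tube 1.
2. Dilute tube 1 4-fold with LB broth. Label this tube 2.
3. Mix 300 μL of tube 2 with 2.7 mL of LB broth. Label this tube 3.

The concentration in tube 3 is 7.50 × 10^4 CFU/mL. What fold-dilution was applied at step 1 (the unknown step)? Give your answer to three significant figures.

Step 1: unknown factor x
Step 2: 4-fold → factor 4
Step 3: 300 μL + 2.7 mL = 3000 μL total → factor 3000/300 = 10
Product of known-step factors = 40
Overall factor = 3.00 × 10^8 CFU/mL / (7.50 × 10^4 CFU/mL) = 4000
x = 4000 / 40 = 100

100-fold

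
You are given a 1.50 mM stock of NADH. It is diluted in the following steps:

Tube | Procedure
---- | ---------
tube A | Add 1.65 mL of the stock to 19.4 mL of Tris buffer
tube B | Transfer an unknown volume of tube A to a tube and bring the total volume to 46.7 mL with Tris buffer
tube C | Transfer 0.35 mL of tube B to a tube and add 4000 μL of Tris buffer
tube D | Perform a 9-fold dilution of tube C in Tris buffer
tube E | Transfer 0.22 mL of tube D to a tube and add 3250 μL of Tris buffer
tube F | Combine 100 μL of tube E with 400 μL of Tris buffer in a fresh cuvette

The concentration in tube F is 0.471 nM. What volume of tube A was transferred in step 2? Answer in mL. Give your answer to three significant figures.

1.65 mL

Step 1: 1.65 mL + 19.4 mL = 21.05 mL total → factor 21.05/1.65 = 12.758
Step 2: v brought to 46.7 mL → factor = 46.7 mL/v
Step 3: 0.35 mL + 4000 μL = 4.35 mL total → factor 4.35/0.35 = 12.429
Step 4: 9-fold → factor 9
Step 5: 0.22 mL + 3250 μL = 3.47 mL total → factor 3.47/0.22 = 15.773
Step 6: 100 μL + 400 μL = 500 μL total → factor 500/100 = 5
Product of known-step factors = 1.1254 × 10^5
Overall factor = 1.50 mM / (0.471 nM) = 3.1847 × 10^6
Step-2 factor = 3.1847 × 10^6 / 1.1254 × 10^5 = 28.298
v = 46.7 mL / 28.298 = 1.65 mL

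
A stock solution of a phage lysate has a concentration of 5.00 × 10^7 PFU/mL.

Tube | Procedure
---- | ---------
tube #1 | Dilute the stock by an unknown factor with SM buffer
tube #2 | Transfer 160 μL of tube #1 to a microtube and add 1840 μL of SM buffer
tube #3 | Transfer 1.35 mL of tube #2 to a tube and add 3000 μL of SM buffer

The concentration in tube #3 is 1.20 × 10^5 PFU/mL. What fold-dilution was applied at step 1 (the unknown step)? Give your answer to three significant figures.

Step 1: unknown factor x
Step 2: 160 μL + 1840 μL = 2000 μL total → factor 2000/160 = 12.5
Step 3: 1.35 mL + 3000 μL = 4.35 mL total → factor 4.35/1.35 = 3.2222
Product of known-step factors = 40.278
Overall factor = 5.00 × 10^7 PFU/mL / (1.20 × 10^5 PFU/mL) = 416.67
x = 416.67 / 40.278 = 10.3

10.3-fold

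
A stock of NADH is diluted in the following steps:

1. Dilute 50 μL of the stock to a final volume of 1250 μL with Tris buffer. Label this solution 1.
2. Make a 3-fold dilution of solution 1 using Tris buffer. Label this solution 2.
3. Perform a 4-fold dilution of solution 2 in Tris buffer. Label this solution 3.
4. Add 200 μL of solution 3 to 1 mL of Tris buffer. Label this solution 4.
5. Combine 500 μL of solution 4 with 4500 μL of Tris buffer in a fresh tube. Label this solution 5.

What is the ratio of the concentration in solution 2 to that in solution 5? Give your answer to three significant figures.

240

Step 1: 50 μL brought to 1250 μL → factor 1250/50 = 25
Step 2: 3-fold → factor 3
Step 3: 4-fold → factor 4
Step 4: 200 μL + 1 mL = 1200 μL total → factor 1200/200 = 6
Step 5: 500 μL + 4500 μL = 5000 μL total → factor 5000/500 = 10
Dilution factor to solution 2 = 75; to solution 5 = 18000
[solution 2]/[solution 5] = (factor to solution 5)/(factor to solution 2) = 18000/75 = 240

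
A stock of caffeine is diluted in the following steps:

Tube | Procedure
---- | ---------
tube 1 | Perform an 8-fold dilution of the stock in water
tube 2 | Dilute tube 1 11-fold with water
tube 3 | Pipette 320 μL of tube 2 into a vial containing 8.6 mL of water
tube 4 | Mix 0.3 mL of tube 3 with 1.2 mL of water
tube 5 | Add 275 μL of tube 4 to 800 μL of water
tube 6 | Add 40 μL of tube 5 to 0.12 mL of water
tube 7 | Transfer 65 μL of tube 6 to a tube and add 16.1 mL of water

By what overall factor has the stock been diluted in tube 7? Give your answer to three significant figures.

Step 1: 8-fold → factor 8
Step 2: 11-fold → factor 11
Step 3: 320 μL + 8.6 mL = 8920 μL total → factor 8920/320 = 27.875
Step 4: 0.3 mL + 1.2 mL = 1.5 mL total → factor 1.5/0.3 = 5
Step 5: 275 μL + 800 μL = 1075 μL total → factor 1075/275 = 3.9091
Step 6: 40 μL + 0.12 mL = 160 μL total → factor 160/40 = 4
Step 7: 65 μL + 16.1 mL = 16165 μL total → factor 16165/65 = 248.69
Overall dilution factor = 8 × 11 × 27.875 × 5 × 3.9091 × 4 × 248.69 = 4.7694 × 10^7

4.77 × 10^7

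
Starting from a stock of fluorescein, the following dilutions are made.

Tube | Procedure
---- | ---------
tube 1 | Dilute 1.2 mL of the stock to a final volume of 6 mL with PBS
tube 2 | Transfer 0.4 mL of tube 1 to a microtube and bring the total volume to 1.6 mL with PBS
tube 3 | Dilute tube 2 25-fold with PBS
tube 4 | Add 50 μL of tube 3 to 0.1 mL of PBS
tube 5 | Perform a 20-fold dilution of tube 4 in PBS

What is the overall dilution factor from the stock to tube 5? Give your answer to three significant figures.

3.00 × 10^4

Step 1: 1.2 mL brought to 6 mL → factor 6/1.2 = 5
Step 2: 0.4 mL brought to 1.6 mL → factor 1.6/0.4 = 4
Step 3: 25-fold → factor 25
Step 4: 50 μL + 0.1 mL = 150 μL total → factor 150/50 = 3
Step 5: 20-fold → factor 20
Overall dilution factor = 5 × 4 × 25 × 3 × 20 = 30000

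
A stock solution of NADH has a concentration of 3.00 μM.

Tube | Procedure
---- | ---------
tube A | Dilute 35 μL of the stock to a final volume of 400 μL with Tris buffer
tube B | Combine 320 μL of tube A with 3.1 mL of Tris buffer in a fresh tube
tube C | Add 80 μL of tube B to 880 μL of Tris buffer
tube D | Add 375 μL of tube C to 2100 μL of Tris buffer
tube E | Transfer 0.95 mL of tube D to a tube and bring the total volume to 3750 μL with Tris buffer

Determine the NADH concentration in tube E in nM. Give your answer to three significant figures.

0.0786 nM

Step 1: 35 μL brought to 400 μL → factor 400/35 = 11.429
Step 2: 320 μL + 3.1 mL = 3420 μL total → factor 3420/320 = 10.688
Step 3: 80 μL + 880 μL = 960 μL total → factor 960/80 = 12
Step 4: 375 μL + 2100 μL = 2475 μL total → factor 2475/375 = 6.6
Step 5: 0.95 mL brought to 3750 μL → factor 3.75/0.95 = 3.9474
Overall dilution factor = 11.429 × 10.688 × 12 × 6.6 × 3.9474 = 38186
Final = 3.00 μM / 38186 = 7.856 × 10^-5 μM = 0.0786 nM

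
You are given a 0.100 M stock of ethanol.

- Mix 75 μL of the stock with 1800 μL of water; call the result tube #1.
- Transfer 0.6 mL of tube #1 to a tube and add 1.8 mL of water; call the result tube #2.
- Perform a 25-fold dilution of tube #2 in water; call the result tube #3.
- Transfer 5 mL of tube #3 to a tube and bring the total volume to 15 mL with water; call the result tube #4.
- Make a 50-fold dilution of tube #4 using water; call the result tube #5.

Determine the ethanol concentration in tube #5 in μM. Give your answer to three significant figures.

Step 1: 75 μL + 1800 μL = 1875 μL total → factor 1875/75 = 25
Step 2: 0.6 mL + 1.8 mL = 2.4 mL total → factor 2.4/0.6 = 4
Step 3: 25-fold → factor 25
Step 4: 5 mL brought to 15 mL → factor 15/5 = 3
Step 5: 50-fold → factor 50
Overall dilution factor = 25 × 4 × 25 × 3 × 50 = 3.75 × 10^5
Final = 0.100 M / 3.75 × 10^5 = 2.667 × 10^-7 M = 0.267 μM

0.267 μM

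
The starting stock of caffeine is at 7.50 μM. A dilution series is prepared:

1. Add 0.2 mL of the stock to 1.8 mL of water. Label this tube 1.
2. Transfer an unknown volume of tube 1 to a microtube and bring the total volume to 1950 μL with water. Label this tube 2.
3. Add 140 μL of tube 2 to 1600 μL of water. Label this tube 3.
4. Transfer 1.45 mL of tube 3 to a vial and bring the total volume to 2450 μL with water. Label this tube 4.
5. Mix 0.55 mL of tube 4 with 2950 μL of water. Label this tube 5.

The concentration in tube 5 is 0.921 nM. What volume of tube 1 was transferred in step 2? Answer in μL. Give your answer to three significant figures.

Step 1: 0.2 mL + 1.8 mL = 2 mL total → factor 2/0.2 = 10
Step 2: v brought to 1950 μL → factor = 1950 μL/v
Step 3: 140 μL + 1600 μL = 1740 μL total → factor 1740/140 = 12.429
Step 4: 1.45 mL brought to 2450 μL → factor 2.45/1.45 = 1.6897
Step 5: 0.55 mL + 2950 μL = 3.5 mL total → factor 3.5/0.55 = 6.3636
Product of known-step factors = 1336.4
Overall factor = 7.50 μM / (0.921 nM) = 8143.3
Step-2 factor = 8143.3 / 1336.4 = 6.0936
v = 1950 μL / 6.0936 = 320 μL

320 μL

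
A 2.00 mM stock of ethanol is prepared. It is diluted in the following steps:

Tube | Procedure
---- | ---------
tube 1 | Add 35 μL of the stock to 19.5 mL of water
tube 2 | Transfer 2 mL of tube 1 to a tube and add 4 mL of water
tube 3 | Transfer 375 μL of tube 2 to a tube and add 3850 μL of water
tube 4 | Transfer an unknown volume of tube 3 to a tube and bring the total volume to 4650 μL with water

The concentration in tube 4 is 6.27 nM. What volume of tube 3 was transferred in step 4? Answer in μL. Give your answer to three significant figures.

275 μL

Step 1: 35 μL + 19.5 mL = 19535 μL total → factor 19535/35 = 558.14
Step 2: 2 mL + 4 mL = 6 mL total → factor 6/2 = 3
Step 3: 375 μL + 3850 μL = 4225 μL total → factor 4225/375 = 11.267
Step 4: v brought to 4650 μL → factor = 4650 μL/v
Product of known-step factors = 18865
Overall factor = 2.00 mM / (6.27 nM) = 3.1898 × 10^5
Step-4 factor = 3.1898 × 10^5 / 18865 = 16.908
v = 4650 μL / 16.908 = 275 μL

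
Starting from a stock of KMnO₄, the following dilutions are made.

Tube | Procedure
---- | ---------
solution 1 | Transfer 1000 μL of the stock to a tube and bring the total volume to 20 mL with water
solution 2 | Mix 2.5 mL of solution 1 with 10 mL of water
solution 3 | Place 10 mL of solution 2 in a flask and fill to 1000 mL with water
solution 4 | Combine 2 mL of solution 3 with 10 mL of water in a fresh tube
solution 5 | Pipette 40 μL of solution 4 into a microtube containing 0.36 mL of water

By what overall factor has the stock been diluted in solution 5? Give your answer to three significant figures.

6.00 × 10^5

Step 1: 1000 μL brought to 20 mL → factor 20000/1000 = 20
Step 2: 2.5 mL + 10 mL = 12.5 mL total → factor 12.5/2.5 = 5
Step 3: 10 mL brought to 1000 mL → factor 1000/10 = 100
Step 4: 2 mL + 10 mL = 12 mL total → factor 12/2 = 6
Step 5: 40 μL + 0.36 mL = 400 μL total → factor 400/40 = 10
Overall dilution factor = 20 × 5 × 100 × 6 × 10 = 6 × 10^5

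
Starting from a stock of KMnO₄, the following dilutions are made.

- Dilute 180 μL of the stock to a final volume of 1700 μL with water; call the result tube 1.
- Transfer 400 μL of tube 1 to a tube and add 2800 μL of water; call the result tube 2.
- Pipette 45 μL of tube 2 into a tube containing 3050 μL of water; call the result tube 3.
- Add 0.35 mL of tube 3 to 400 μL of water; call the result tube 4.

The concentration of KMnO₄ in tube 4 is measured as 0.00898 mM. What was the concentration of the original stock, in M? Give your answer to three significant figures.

0.100 M

Step 1: 180 μL brought to 1700 μL → factor 1700/180 = 9.4444
Step 2: 400 μL + 2800 μL = 3200 μL total → factor 3200/400 = 8
Step 3: 45 μL + 3050 μL = 3095 μL total → factor 3095/45 = 68.778
Step 4: 0.35 mL + 400 μL = 0.75 mL total → factor 0.75/0.35 = 2.1429
Overall dilution factor = 9.4444 × 8 × 68.778 × 2.1429 = 11135
Stock = 0.00898 mM × 11135 = 100.0 mM = 0.100 M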